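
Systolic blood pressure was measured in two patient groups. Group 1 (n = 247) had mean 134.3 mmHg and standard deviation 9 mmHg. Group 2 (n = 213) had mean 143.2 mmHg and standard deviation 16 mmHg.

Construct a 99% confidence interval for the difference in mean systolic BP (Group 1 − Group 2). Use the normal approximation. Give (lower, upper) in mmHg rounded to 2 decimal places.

(-12.09, -5.71)

Standard errors of each mean: 9/√247 = 0.5727 and 16/√213 = 1.0963.
SE(x̄₁ − x̄₂) = √(0.5727² + 1.0963²) = 1.2369 for independent samples with unequal variances.
With z* = 2.576, the margin is 2.576 × 1.2369 = 3.1863.
x̄₁ − x̄₂ = 134.3 − 143.2 = -8.9000; the interval is -8.9000 ± 3.1863 = (-12.09, -5.71).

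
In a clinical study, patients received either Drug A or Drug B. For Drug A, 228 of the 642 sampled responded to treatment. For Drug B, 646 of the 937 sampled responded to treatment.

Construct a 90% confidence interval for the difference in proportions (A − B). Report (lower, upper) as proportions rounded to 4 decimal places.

(-0.3741, -0.2945)

First, p̂₁ = 228/642 = 0.3551; p̂₂ = 646/937 = 0.6894.
The two standard errors are √(0.3551×0.6449/642) = 0.01889 and √(0.6894×0.3106/937) = 0.01512.
Because the samples are independent, SE_diff = √(0.01889² + 0.01512²) = 0.02420.
Using z* = 1.645 for 90%, ME = 1.645 × 0.02420 = 0.03981.
p̂₁ − p̂₂ = -0.3343; interval -0.3343 ± 0.03981 gives (-0.3741, -0.2945).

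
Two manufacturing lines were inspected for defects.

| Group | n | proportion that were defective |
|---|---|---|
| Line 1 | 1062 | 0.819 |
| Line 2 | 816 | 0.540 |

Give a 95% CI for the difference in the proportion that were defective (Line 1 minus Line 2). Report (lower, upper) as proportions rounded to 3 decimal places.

(0.238, 0.320)

SE₁ = √(p̂₁(1−p̂₁)/n₁) = √(0.8190·0.1810/1062) = 0.01181; SE₂ = √(0.5400·0.4600/816) = 0.01745.
Independent samples: SE of the difference = √(SE₁² + SE₂²) = √(0.0001394761 + 0.0003045025) = 0.02107.
z* for 95% confidence is 1.960, so the margin of error is 1.960 × 0.02107 = 0.04130.
Point estimate p̂₁ − p̂₂ = 0.8190 − 0.5400 = 0.2790.
0.2790 ± 0.04130 → (0.238, 0.320).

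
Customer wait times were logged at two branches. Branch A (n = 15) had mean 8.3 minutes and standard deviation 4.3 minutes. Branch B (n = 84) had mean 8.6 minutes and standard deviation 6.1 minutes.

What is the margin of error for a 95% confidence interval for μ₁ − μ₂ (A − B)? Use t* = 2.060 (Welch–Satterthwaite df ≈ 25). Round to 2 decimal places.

2.67

Standard errors of each mean: 4.3/√15 = 1.1103 and 6.1/√84 = 0.6656.
SE(x̄₁ − x̄₂) = √(1.1103² + 0.6656²) = 1.2945 for independent samples with unequal variances.
With t* = 2.060, the margin is 2.060 × 1.2945 = 2.6667.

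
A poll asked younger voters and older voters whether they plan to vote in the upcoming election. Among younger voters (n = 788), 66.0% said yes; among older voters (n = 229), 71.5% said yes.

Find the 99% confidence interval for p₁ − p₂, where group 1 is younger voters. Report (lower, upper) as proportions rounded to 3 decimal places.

(-0.143, 0.033)

SE₁ = √(p̂₁(1−p̂₁)/n₁) = √(0.6600·0.3400/788) = 0.01688; SE₂ = √(0.7150·0.2850/229) = 0.02983.
Independent samples: SE of the difference = √(SE₁² + SE₂²) = √(0.0002849344 + 0.0008898289) = 0.03427.
z* for 99% confidence is 2.576, so the margin of error is 2.576 × 0.03427 = 0.08828.
Point estimate p̂₁ − p̂₂ = 0.6600 − 0.7150 = -0.0550.
-0.0550 ± 0.08828 → (-0.143, 0.033).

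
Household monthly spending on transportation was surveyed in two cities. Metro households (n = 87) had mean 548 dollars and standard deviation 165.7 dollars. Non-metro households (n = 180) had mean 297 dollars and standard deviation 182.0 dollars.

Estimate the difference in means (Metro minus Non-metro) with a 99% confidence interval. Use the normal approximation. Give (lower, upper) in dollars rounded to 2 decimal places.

(193.42, 308.58)

Per-group SEs: s₁/√n₁ = 165.7/√87 = 17.7649, s₂/√n₂ = 182.0/√180 = 13.5655.
Unpooled SE of the difference: √(315.59167201 + 184.02279025) = 22.3521.
Margin of error = z* · SE = 2.576 × 22.3521 = 57.5790.
x̄₁ − x̄₂ = 548 − 297 = 251.0000.
CI: 251.0000 ± 57.5790 = (193.42, 308.58).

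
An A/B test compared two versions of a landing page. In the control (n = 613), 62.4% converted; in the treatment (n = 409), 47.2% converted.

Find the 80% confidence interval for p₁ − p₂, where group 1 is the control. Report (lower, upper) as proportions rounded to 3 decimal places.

Each SE is √(p̂(1−p̂)/n): √(0.6240·0.3760/613) = 0.01956 and √(0.4720·0.5280/409) = 0.02468.
SE(p̂₁ − p̂₂) = √(SE₁² + SE₂²) = √(0.0003825936 + 0.0006091024) = 0.03149, since the two samples are independent.
At 80% confidence z* = 1.282; margin = 1.282 × 0.03149 = 0.04037.
The difference is 0.6240 − 0.4720 = 0.1520, so the interval is 0.1520 ± 0.04037 = (0.112, 0.192).

(0.112, 0.192)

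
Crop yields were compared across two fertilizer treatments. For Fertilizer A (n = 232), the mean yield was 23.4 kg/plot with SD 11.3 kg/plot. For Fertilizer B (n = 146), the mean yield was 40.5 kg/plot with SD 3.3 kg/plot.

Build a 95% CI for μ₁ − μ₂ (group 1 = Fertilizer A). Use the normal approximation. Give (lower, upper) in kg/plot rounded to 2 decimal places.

(-18.65, -15.55)

SE₁ = s₁/√n₁ = 11.3/√232 = 0.7419; SE₂ = 3.3/√146 = 0.2731.
Independent samples, unequal variances: SE_diff = √(SE₁² + SE₂²) = √(0.55041561 + 0.07458361) = 0.7906.
z* = 1.960, so margin of error = 1.960 × 0.7906 = 1.5496.
Difference in means = 23.4 − 40.5 = -17.1000.
-17.1000 ± 1.5496 → (-18.65, -15.55).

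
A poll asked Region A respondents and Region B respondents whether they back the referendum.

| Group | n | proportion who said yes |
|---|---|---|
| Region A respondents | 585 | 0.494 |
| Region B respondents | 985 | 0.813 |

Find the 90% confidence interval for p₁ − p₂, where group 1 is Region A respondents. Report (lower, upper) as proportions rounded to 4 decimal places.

(-0.3587, -0.2793)

The two standard errors are √(0.4940×0.5060/585) = 0.02067 and √(0.8130×0.1870/985) = 0.01242.
Because the samples are independent, SE_diff = √(0.02067² + 0.01242²) = 0.02411.
Using z* = 1.645 for 90%, ME = 1.645 × 0.02411 = 0.03966.
p̂₁ − p̂₂ = -0.3190; interval -0.3190 ± 0.03966 gives (-0.3587, -0.2793).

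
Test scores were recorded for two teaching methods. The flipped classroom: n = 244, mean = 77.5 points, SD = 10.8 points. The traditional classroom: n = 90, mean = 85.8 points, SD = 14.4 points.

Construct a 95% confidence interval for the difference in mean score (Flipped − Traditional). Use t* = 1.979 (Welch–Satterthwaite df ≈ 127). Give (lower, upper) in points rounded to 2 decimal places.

SE₁ = s₁/√n₁ = 10.8/√244 = 0.6914; SE₂ = 14.4/√90 = 1.5179.
Independent samples, unequal variances: SE_diff = √(SE₁² + SE₂²) = √(0.47803396 + 2.30402041) = 1.6679.
t* = 1.979, so margin of error = 1.979 × 1.6679 = 3.3008.
Difference in means = 77.5 − 85.8 = -8.3000.
-8.3000 ± 3.3008 → (-11.60, -5.00).

(-11.60, -5.00)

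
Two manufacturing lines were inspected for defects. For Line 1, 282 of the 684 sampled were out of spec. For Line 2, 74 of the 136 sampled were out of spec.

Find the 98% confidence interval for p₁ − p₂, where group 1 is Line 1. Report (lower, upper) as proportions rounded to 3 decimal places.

(-0.240, -0.023)

p̂₁ = 282/684 = 0.4123 and p̂₂ = 74/136 = 0.5441.
SE₁ = √(p̂₁(1−p̂₁)/n₁) = √(0.4123·0.5877/684) = 0.01882; SE₂ = √(0.5441·0.4559/136) = 0.04271.
Independent samples: SE of the difference = √(SE₁² + SE₂²) = √(0.0003541924 + 0.0018241441) = 0.04667.
z* for 98% confidence is 2.326, so the margin of error is 2.326 × 0.04667 = 0.10855.
Point estimate p̂₁ − p̂₂ = 0.4123 − 0.5441 = -0.1318.
-0.1318 ± 0.10855 → (-0.240, -0.023).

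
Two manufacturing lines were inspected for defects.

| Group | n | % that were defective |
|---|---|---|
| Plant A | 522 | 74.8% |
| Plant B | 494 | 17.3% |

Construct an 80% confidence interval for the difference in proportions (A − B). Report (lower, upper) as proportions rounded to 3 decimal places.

(0.542, 0.608)

SE₁ = √(p̂₁(1−p̂₁)/n₁) = √(0.7480·0.2520/522) = 0.01900; SE₂ = √(0.1730·0.8270/494) = 0.01702.
Independent samples: SE of the difference = √(SE₁² + SE₂²) = √(0.000361 + 0.0002896804) = 0.02551.
z* for 80% confidence is 1.282, so the margin of error is 1.282 × 0.02551 = 0.03270.
Point estimate p̂₁ − p̂₂ = 0.7480 − 0.1730 = 0.5750.
0.5750 ± 0.03270 → (0.542, 0.608).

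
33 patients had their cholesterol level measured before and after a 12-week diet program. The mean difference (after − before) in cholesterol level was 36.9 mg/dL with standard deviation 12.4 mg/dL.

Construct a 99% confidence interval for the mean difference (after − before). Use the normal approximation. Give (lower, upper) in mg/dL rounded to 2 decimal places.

(31.34, 42.46)

This is a matched-pairs design, so SE = s_d/√n = 12.4/√33 = 2.1586.
Margin = 2.576 × 2.1586 = 5.5606; the interval is 36.9 ± 5.5606 = (31.34, 42.46).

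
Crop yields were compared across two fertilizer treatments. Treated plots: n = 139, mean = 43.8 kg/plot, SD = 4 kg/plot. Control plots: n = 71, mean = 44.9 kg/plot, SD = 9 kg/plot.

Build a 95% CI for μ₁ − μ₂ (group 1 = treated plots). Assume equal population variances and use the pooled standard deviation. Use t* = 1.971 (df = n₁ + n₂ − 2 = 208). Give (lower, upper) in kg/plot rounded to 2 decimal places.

(-2.87, 0.67)

s_p = √[((n₁−1)s₁² + (n₂−1)s₂²)/(n₁+n₂−2)] = √[(138·4² + 70·9²)/208] = 6.1543.
SE = 6.1543·√(1/139 + 1/71) = 0.8977.
With t* = 1.971, margin = 1.971 × 0.8977 = 1.7694.
x̄₁ − x̄₂ = 43.8 − 44.9 = -1.1000; interval -1.1000 ± 1.7694 = (-2.87, 0.67).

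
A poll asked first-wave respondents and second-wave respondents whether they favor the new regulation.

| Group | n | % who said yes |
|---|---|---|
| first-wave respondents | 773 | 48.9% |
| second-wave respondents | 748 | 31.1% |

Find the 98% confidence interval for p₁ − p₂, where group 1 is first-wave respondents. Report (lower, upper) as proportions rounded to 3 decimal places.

(0.121, 0.235)

SE₁ = √(p̂₁(1−p̂₁)/n₁) = √(0.4890·0.5110/773) = 0.01798; SE₂ = √(0.3110·0.6890/748) = 0.01693.
Independent samples: SE of the difference = √(SE₁² + SE₂²) = √(0.0003232804 + 0.0002866249) = 0.02470.
z* for 98% confidence is 2.326, so the margin of error is 2.326 × 0.02470 = 0.05745.
Point estimate p̂₁ − p̂₂ = 0.4890 − 0.3110 = 0.1780.
0.1780 ± 0.05745 → (0.121, 0.235).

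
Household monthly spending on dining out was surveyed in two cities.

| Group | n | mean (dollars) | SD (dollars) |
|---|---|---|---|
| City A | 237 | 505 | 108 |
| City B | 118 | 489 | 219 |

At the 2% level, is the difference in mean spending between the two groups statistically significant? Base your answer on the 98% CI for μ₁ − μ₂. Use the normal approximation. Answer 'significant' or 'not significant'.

not significant

SE₁ = s₁/√n₁ = 108/√237 = 7.0154; SE₂ = 219/√118 = 20.1606.
Independent samples, unequal variances: SE_diff = √(SE₁² + SE₂²) = √(49.21583716 + 406.44979236) = 21.3463.
z* = 2.326, so margin of error = 2.326 × 21.3463 = 49.6515.
Difference in means = 505 − 489 = 16.0000.
16.0000 ± 49.6515 → (-33.6515, 65.6515).
The interval (-33.6515, 65.6515) contains 0, so the difference is not significant.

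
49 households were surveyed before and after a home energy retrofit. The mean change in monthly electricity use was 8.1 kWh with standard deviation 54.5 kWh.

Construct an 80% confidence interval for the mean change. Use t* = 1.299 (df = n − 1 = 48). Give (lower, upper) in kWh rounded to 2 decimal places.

This is a matched-pairs design, so SE = s_d/√n = 54.5/√49 = 7.7857.
Margin = 1.299 × 7.7857 = 10.1136; the interval is 8.1 ± 10.1136 = (-2.01, 18.21).

(-2.01, 18.21)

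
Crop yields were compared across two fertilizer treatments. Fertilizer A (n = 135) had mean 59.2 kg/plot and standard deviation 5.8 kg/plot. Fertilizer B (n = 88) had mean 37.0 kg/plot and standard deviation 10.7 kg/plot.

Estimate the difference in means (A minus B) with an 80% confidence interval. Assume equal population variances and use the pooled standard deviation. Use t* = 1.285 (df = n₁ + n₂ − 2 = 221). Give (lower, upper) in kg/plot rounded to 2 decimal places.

Pooled variance s_p² = [134·5.8² + 87·10.7²] / (135+88−2) = 65.4678, so s_p = 8.0912.
SE_diff = s_p·√(1/n₁ + 1/n₂) = 8.0912·√(1/135 + 1/88) = 1.1086.
t* = 1.285; margin = 1.285 × 1.1086 = 1.4246.
Difference = 59.2 − 37.0 = 22.2000.
22.2000 ± 1.4246 → (20.78, 23.62).

(20.78, 23.62)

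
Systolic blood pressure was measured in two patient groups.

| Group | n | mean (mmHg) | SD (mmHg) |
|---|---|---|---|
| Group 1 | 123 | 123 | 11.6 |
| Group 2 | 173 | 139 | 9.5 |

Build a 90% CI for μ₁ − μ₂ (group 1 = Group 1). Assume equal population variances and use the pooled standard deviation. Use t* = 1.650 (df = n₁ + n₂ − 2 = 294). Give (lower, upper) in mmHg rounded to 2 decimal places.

(-18.03, -13.97)

s_p = √[((n₁−1)s₁² + (n₂−1)s₂²)/(n₁+n₂−2)] = √[(122·11.6² + 172·9.5²)/294] = 10.4229.
SE = 10.4229·√(1/123 + 1/173) = 1.2293.
With t* = 1.650, margin = 1.650 × 1.2293 = 2.0283.
x̄₁ − x̄₂ = 123 − 139 = -16.0000; interval -16.0000 ± 2.0283 = (-18.03, -13.97).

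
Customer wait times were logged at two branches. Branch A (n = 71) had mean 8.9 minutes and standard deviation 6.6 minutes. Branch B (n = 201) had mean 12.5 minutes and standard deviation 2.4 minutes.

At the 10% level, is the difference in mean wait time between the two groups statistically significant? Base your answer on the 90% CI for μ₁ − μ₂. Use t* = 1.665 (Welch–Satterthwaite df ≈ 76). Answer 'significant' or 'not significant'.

SE₁ = s₁/√n₁ = 6.6/√71 = 0.7833; SE₂ = 2.4/√201 = 0.1693.
Independent samples, unequal variances: SE_diff = √(SE₁² + SE₂²) = √(0.61355889 + 0.02866249) = 0.8014.
t* = 1.665, so margin of error = 1.665 × 0.8014 = 1.3343.
Difference in means = 8.9 − 12.5 = -3.6000.
-3.6000 ± 1.3343 → (-4.9343, -2.2657).
The interval (-4.9343, -2.2657) does not contain 0, so the difference is significant.

significant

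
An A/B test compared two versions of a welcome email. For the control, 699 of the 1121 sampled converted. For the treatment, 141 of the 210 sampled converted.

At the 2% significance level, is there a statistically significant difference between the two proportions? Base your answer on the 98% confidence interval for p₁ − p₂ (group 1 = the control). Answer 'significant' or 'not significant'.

not significant

p̂₁ = 699/1121 = 0.6236 and p̂₂ = 141/210 = 0.6714.
SE₁ = √(p̂₁(1−p̂₁)/n₁) = √(0.6236·0.3764/1121) = 0.01447; SE₂ = √(0.6714·0.3286/210) = 0.03241.
Independent samples: SE of the difference = √(SE₁² + SE₂²) = √(0.0002093809 + 0.0010504081) = 0.03549.
z* for 98% confidence is 2.326, so the margin of error is 2.326 × 0.03549 = 0.08255.
Point estimate p̂₁ − p̂₂ = 0.6236 − 0.6714 = -0.0478.
-0.0478 ± 0.08255 → (-0.13035, 0.03475).
The interval (-0.13035, 0.03475) contains 0, so the difference is not significant.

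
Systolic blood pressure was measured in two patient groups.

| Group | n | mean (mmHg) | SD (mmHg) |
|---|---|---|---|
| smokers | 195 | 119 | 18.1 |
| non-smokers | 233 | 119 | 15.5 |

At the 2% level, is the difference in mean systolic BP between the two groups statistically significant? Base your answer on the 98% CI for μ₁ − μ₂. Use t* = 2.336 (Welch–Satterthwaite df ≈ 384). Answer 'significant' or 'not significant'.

not significant

Per-group SEs: s₁/√n₁ = 18.1/√195 = 1.2962, s₂/√n₂ = 15.5/√233 = 1.0154.
Unpooled SE of the difference: √(1.68013444 + 1.03103716) = 1.6466.
Margin of error = t* · SE = 2.336 × 1.6466 = 3.8465.
x̄₁ − x̄₂ = 119 − 119 = 0.0000.
CI: 0.0000 ± 3.8465 = (-3.8465, 3.8465).
The interval (-3.8465, 3.8465) contains 0, so the difference is not significant.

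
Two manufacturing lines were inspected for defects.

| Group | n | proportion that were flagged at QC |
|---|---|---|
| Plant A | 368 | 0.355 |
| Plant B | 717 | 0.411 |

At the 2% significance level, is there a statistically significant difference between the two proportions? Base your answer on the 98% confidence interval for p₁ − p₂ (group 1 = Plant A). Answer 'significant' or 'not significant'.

not significant

The two standard errors are √(0.3550×0.6450/368) = 0.02494 and √(0.4110×0.5890/717) = 0.01837.
Because the samples are independent, SE_diff = √(0.02494² + 0.01837²) = 0.03098.
Using z* = 2.326 for 98%, ME = 2.326 × 0.03098 = 0.07206.
p̂₁ − p̂₂ = -0.0560; interval -0.0560 ± 0.07206 gives (-0.12806, 0.01606).
The interval (-0.12806, 0.01606) contains 0, so the difference is not significant.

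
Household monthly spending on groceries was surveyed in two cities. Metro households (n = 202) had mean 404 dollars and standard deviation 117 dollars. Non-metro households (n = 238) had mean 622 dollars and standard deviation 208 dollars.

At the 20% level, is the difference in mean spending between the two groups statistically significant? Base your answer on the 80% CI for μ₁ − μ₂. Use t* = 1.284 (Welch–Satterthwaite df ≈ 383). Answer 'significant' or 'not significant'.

Standard errors of each mean: 117/√202 = 8.2321 and 208/√238 = 13.4826.
SE(x̄₁ − x̄₂) = √(8.2321² + 13.4826²) = 15.7971 for independent samples with unequal variances.
With t* = 1.284, the margin is 1.284 × 15.7971 = 20.2835.
x̄₁ − x̄₂ = 404 − 622 = -218.0000; the interval is -218.0000 ± 20.2835 = (-238.2835, -197.7165).
The interval (-238.2835, -197.7165) does not contain 0, so the difference is significant.

significant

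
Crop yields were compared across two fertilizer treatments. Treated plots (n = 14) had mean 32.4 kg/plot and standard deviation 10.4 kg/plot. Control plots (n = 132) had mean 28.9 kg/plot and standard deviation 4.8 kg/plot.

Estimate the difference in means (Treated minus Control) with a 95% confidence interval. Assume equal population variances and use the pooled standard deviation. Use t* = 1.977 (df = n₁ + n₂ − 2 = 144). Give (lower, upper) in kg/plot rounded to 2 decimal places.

(0.42, 6.58)

Pooled variance s_p² = [13·10.4² + 131·4.8²] / (14+132−2) = 30.7244, so s_p = 5.5430.
SE_diff = s_p·√(1/n₁ + 1/n₂) = 5.5430·√(1/14 + 1/132) = 1.5580.
t* = 1.977; margin = 1.977 × 1.5580 = 3.0802.
Difference = 32.4 − 28.9 = 3.5000.
3.5000 ± 3.0802 → (0.42, 6.58).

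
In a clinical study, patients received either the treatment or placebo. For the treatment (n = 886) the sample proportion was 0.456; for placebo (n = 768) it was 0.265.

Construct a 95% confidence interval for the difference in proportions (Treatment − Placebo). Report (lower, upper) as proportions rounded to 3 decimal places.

SE₁ = √(p̂₁(1−p̂₁)/n₁) = √(0.4560·0.5440/886) = 0.01673; SE₂ = √(0.2650·0.7350/768) = 0.01593.
Independent samples: SE of the difference = √(SE₁² + SE₂²) = √(0.0002798929 + 0.0002537649) = 0.02310.
z* for 95% confidence is 1.960, so the margin of error is 1.960 × 0.02310 = 0.04528.
Point estimate p̂₁ − p̂₂ = 0.4560 − 0.2650 = 0.1910.
0.1910 ± 0.04528 → (0.146, 0.236).

(0.146, 0.236)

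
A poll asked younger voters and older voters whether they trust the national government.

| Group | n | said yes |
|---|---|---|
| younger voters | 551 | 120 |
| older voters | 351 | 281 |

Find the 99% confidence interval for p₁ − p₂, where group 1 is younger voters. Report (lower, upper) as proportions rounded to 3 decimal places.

Sample proportions: 120/551 = 0.2178, 281/351 = 0.8006.
Each SE is √(p̂(1−p̂)/n): √(0.2178·0.7822/551) = 0.01758 and √(0.8006·0.1994/351) = 0.02133.
SE(p̂₁ − p̂₂) = √(SE₁² + SE₂²) = √(0.0003090564 + 0.0004549689) = 0.02764, since the two samples are independent.
At 99% confidence z* = 2.576; margin = 2.576 × 0.02764 = 0.07120.
The difference is 0.2178 − 0.8006 = -0.5828, so the interval is -0.5828 ± 0.07120 = (-0.654, -0.512).

(-0.654, -0.512)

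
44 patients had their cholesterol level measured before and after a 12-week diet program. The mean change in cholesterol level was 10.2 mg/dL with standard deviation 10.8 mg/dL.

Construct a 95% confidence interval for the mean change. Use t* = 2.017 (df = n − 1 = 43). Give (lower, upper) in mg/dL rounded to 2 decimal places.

(6.92, 13.48)

This is a matched-pairs design, so SE = s_d/√n = 10.8/√44 = 1.6282.
Margin = 2.017 × 1.6282 = 3.2841; the interval is 10.2 ± 3.2841 = (6.92, 13.48).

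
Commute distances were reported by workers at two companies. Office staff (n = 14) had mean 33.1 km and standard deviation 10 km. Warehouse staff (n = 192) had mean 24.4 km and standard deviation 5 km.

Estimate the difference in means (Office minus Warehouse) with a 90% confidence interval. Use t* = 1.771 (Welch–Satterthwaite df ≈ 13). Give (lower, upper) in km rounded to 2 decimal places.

(3.92, 13.48)

Per-group SEs: s₁/√n₁ = 10/√14 = 2.6726, s₂/√n₂ = 5/√192 = 0.3608.
Unpooled SE of the difference: √(7.14279076 + 0.13017664) = 2.6968.
Margin of error = t* · SE = 1.771 × 2.6968 = 4.7760.
x̄₁ − x̄₂ = 33.1 − 24.4 = 8.7000.
CI: 8.7000 ± 4.7760 = (3.92, 13.48).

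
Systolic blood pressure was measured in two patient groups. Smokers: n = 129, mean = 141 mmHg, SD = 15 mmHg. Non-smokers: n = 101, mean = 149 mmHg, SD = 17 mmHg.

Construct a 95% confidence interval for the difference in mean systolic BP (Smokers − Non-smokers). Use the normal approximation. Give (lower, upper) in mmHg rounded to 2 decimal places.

Standard errors of each mean: 15/√129 = 1.3207 and 17/√101 = 1.6916.
SE(x̄₁ − x̄₂) = √(1.3207² + 1.6916²) = 2.1461 for independent samples with unequal variances.
With z* = 1.960, the margin is 1.960 × 2.1461 = 4.2064.
x̄₁ − x̄₂ = 141 − 149 = -8.0000; the interval is -8.0000 ± 4.2064 = (-12.21, -3.79).

(-12.21, -3.79)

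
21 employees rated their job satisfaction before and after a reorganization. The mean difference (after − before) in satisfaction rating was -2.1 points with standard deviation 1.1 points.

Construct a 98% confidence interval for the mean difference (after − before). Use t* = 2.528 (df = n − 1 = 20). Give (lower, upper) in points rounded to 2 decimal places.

(-2.71, -1.49)

This is a matched-pairs design, so SE = s_d/√n = 1.1/√21 = 0.2400.
Margin = 2.528 × 0.2400 = 0.6067; the interval is -2.1 ± 0.6067 = (-2.71, -1.49).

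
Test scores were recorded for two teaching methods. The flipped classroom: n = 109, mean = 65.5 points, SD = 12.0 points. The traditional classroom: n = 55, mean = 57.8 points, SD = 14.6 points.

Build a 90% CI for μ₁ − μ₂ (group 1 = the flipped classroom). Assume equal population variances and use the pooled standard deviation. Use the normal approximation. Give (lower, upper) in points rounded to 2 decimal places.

Pooled variance s_p² = [108·12.0² + 54·14.6²] / (109+55−2) = 167.0533, so s_p = 12.9249.
SE_diff = s_p·√(1/n₁ + 1/n₂) = 12.9249·√(1/109 + 1/55) = 2.1377.
z* = 1.645; margin = 1.645 × 2.1377 = 3.5165.
Difference = 65.5 − 57.8 = 7.7000.
7.7000 ± 3.5165 → (4.18, 11.22).

(4.18, 11.22)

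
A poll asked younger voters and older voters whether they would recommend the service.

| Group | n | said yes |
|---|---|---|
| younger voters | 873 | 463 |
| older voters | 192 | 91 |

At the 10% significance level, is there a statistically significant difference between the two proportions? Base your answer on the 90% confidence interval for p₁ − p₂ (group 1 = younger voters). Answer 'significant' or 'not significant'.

not significant

Sample proportions: 463/873 = 0.5304, 91/192 = 0.4740.
Each SE is √(p̂(1−p̂)/n): √(0.5304·0.4696/873) = 0.01689 and √(0.4740·0.5260/192) = 0.03604.
SE(p̂₁ − p̂₂) = √(SE₁² + SE₂²) = √(0.0002852721 + 0.0012988816) = 0.03980, since the two samples are independent.
At 90% confidence z* = 1.645; margin = 1.645 × 0.03980 = 0.06547.
The difference is 0.5304 − 0.4740 = 0.0564, so the interval is 0.0564 ± 0.06547 = (-0.00907, 0.12187).
The interval (-0.00907, 0.12187) contains 0, so the difference is not significant.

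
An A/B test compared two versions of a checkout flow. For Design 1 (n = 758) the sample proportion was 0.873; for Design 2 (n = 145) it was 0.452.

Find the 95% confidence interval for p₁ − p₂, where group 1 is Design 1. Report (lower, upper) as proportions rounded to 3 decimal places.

Each SE is √(p̂(1−p̂)/n): √(0.8730·0.1270/758) = 0.01209 and √(0.4520·0.5480/145) = 0.04133.
SE(p̂₁ − p̂₂) = √(SE₁² + SE₂²) = √(0.0001461681 + 0.0017081689) = 0.04306, since the two samples are independent.
At 95% confidence z* = 1.960; margin = 1.960 × 0.04306 = 0.08440.
The difference is 0.8730 − 0.4520 = 0.4210, so the interval is 0.4210 ± 0.08440 = (0.337, 0.505).

(0.337, 0.505)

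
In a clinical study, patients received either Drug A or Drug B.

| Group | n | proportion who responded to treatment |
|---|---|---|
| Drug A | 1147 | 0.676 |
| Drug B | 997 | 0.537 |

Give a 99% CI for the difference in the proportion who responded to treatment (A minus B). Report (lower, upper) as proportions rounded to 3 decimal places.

SE₁ = √(p̂₁(1−p̂₁)/n₁) = √(0.6760·0.3240/1147) = 0.01382; SE₂ = √(0.5370·0.4630/997) = 0.01579.
Independent samples: SE of the difference = √(SE₁² + SE₂²) = √(0.0001909924 + 0.0002493241) = 0.02098.
z* for 99% confidence is 2.576, so the margin of error is 2.576 × 0.02098 = 0.05404.
Point estimate p̂₁ − p̂₂ = 0.6760 − 0.5370 = 0.1390.
0.1390 ± 0.05404 → (0.085, 0.193).

(0.085, 0.193)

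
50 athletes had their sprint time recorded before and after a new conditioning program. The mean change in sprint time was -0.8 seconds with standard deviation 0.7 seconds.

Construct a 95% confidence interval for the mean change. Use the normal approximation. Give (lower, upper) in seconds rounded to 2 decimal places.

This is a matched-pairs design, so SE = s_d/√n = 0.7/√50 = 0.0990.
Margin = 1.960 × 0.0990 = 0.1940; the interval is -0.8 ± 0.1940 = (-0.99, -0.61).

(-0.99, -0.61)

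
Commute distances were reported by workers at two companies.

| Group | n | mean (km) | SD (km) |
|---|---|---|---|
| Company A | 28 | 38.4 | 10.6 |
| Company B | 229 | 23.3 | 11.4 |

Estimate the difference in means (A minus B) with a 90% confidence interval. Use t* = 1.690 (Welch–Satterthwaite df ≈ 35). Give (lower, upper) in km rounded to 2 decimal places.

Standard errors of each mean: 10.6/√28 = 2.0032 and 11.4/√229 = 0.7533.
SE(x̄₁ − x̄₂) = √(2.0032² + 0.7533²) = 2.1402 for independent samples with unequal variances.
With t* = 1.690, the margin is 1.690 × 2.1402 = 3.6169.
x̄₁ − x̄₂ = 38.4 − 23.3 = 15.1000; the interval is 15.1000 ± 3.6169 = (11.48, 18.72).

(11.48, 18.72)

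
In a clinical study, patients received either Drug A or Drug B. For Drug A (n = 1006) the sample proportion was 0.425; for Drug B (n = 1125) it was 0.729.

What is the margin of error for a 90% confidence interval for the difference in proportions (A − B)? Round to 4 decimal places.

The two standard errors are √(0.4250×0.5750/1006) = 0.01559 and √(0.7290×0.2710/1125) = 0.01325.
Because the samples are independent, SE_diff = √(0.01559² + 0.01325²) = 0.02046.
Using z* = 1.645 for 90%, ME = 1.645 × 0.02046 = 0.03366.

0.0337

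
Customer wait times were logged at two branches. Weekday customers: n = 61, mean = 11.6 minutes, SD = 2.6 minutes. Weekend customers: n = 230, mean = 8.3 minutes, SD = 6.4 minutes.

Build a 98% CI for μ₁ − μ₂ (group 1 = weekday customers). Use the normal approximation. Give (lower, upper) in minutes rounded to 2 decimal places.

(2.05, 4.55)

Per-group SEs: s₁/√n₁ = 2.6/√61 = 0.3329, s₂/√n₂ = 6.4/√230 = 0.4220.
Unpooled SE of the difference: √(0.11082241 + 0.178084) = 0.5375.
Margin of error = z* · SE = 2.326 × 0.5375 = 1.2502.
x̄₁ − x̄₂ = 11.6 − 8.3 = 3.3000.
CI: 3.3000 ± 1.2502 = (2.05, 4.55).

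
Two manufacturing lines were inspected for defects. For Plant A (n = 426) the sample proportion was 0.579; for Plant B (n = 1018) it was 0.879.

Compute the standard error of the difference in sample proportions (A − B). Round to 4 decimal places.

0.0260

SE₁ = √(p̂₁(1−p̂₁)/n₁) = √(0.5790·0.4210/426) = 0.02392; SE₂ = √(0.8790·0.1210/1018) = 0.01022.
Independent samples: SE of the difference = √(SE₁² + SE₂²) = √(0.0005721664 + 0.0001044484) = 0.02601.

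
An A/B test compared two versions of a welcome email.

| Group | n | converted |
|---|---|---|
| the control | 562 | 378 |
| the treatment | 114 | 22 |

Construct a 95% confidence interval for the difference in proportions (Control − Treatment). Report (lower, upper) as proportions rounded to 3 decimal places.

(0.397, 0.562)

p̂₁ = 378/562 = 0.6726 and p̂₂ = 22/114 = 0.1930.
SE₁ = √(p̂₁(1−p̂₁)/n₁) = √(0.6726·0.3274/562) = 0.01979; SE₂ = √(0.1930·0.8070/114) = 0.03696.
Independent samples: SE of the difference = √(SE₁² + SE₂²) = √(0.0003916441 + 0.0013660416) = 0.04192.
z* for 95% confidence is 1.960, so the margin of error is 1.960 × 0.04192 = 0.08216.
Point estimate p̂₁ − p̂₂ = 0.6726 − 0.1930 = 0.4796.
0.4796 ± 0.08216 → (0.397, 0.562).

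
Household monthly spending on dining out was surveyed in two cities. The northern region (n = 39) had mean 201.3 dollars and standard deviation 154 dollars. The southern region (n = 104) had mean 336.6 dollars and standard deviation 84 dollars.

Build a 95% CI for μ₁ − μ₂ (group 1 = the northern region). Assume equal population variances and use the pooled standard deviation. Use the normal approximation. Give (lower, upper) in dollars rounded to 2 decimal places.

Pooled variance s_p² = [38·154² + 103·84²] / (39+104−2) = 11545.9291, so s_p = 107.4520.
SE_diff = s_p·√(1/n₁ + 1/n₂) = 107.4520·√(1/39 + 1/104) = 20.1759.
z* = 1.960; margin = 1.960 × 20.1759 = 39.5448.
Difference = 201.3 − 336.6 = -135.3000.
-135.3000 ± 39.5448 → (-174.84, -95.76).

(-174.84, -95.76)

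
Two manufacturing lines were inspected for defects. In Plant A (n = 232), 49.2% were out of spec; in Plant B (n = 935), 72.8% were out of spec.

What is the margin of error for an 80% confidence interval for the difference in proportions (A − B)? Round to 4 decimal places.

0.0460

The two standard errors are √(0.4920×0.5080/232) = 0.03282 and √(0.7280×0.2720/935) = 0.01455.
Because the samples are independent, SE_diff = √(0.03282² + 0.01455²) = 0.03590.
Using z* = 1.282 for 80%, ME = 1.282 × 0.03590 = 0.04602.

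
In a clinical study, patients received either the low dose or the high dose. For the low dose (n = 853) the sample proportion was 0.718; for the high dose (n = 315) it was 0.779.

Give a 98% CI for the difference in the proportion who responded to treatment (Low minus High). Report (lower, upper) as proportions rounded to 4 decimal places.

(-0.1261, 0.0041)

SE₁ = √(p̂₁(1−p̂₁)/n₁) = √(0.7180·0.2820/853) = 0.01541; SE₂ = √(0.7790·0.2210/315) = 0.02338.
Independent samples: SE of the difference = √(SE₁² + SE₂²) = √(0.0002374681 + 0.0005466244) = 0.02800.
z* for 98% confidence is 2.326, so the margin of error is 2.326 × 0.02800 = 0.06513.
Point estimate p̂₁ − p̂₂ = 0.7180 − 0.7790 = -0.0610.
-0.0610 ± 0.06513 → (-0.1261, 0.0041).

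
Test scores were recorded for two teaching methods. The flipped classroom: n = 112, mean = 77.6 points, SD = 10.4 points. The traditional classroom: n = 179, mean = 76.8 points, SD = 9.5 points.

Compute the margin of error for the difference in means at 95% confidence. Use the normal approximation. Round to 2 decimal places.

Standard errors of each mean: 10.4/√112 = 0.9827 and 9.5/√179 = 0.7101.
SE(x̄₁ − x̄₂) = √(0.9827² + 0.7101²) = 1.2124 for independent samples with unequal variances.
With z* = 1.960, the margin is 1.960 × 1.2124 = 2.3763.

2.38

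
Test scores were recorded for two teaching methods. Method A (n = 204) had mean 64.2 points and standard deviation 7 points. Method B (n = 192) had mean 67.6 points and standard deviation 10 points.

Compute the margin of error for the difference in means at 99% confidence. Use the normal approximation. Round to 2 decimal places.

2.25

Standard errors of each mean: 7/√204 = 0.4901 and 10/√192 = 0.7217.
SE(x̄₁ − x̄₂) = √(0.4901² + 0.7217²) = 0.8724 for independent samples with unequal variances.
With z* = 2.576, the margin is 2.576 × 0.8724 = 2.2473.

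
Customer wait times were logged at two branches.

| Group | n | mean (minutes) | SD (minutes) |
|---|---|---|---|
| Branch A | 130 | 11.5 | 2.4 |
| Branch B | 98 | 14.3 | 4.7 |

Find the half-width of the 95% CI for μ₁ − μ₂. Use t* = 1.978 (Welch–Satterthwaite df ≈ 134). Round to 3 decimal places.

1.027

SE₁ = s₁/√n₁ = 2.4/√130 = 0.2105; SE₂ = 4.7/√98 = 0.4748.
Independent samples, unequal variances: SE_diff = √(SE₁² + SE₂²) = √(0.04431025 + 0.22543504) = 0.5194.
t* = 1.978, so margin of error = 1.978 × 0.5194 = 1.0274.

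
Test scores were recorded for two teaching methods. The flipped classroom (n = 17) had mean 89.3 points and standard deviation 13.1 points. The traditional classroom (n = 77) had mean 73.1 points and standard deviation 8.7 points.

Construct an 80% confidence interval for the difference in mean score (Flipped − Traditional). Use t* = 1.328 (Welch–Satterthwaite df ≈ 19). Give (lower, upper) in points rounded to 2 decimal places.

SE₁ = s₁/√n₁ = 13.1/√17 = 3.1772; SE₂ = 8.7/√77 = 0.9915.
Independent samples, unequal variances: SE_diff = √(SE₁² + SE₂²) = √(10.09459984 + 0.98307225) = 3.3283.
t* = 1.328, so margin of error = 1.328 × 3.3283 = 4.4200.
Difference in means = 89.3 − 73.1 = 16.2000.
16.2000 ± 4.4200 → (11.78, 20.62).

(11.78, 20.62)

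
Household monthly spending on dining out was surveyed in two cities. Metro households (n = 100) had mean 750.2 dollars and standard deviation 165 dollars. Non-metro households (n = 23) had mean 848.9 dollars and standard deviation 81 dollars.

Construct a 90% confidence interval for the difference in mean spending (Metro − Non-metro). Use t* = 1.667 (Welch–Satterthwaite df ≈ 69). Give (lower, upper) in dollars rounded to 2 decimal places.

Per-group SEs: s₁/√n₁ = 165/√100 = 16.5000, s₂/√n₂ = 81/√23 = 16.8897.
Unpooled SE of the difference: √(272.25 + 285.26196609) = 23.6117.
Margin of error = t* · SE = 1.667 × 23.6117 = 39.3607.
x̄₁ − x̄₂ = 750.2 − 848.9 = -98.7000.
CI: -98.7000 ± 39.3607 = (-138.06, -59.34).

(-138.06, -59.34)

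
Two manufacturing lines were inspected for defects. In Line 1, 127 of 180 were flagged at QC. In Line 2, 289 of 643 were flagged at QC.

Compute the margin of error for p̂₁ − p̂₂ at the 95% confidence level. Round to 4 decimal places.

0.0769

First, p̂₁ = 127/180 = 0.7056; p̂₂ = 289/643 = 0.4495.
The two standard errors are √(0.7056×0.2944/180) = 0.03397 and √(0.4495×0.5505/643) = 0.01962.
Because the samples are independent, SE_diff = √(0.03397² + 0.01962²) = 0.03923.
Using z* = 1.960 for 95%, ME = 1.960 × 0.03923 = 0.07689.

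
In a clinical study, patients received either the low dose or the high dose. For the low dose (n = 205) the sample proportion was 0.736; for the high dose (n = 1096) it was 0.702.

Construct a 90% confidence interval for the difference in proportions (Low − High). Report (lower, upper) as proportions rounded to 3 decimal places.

The two standard errors are √(0.7360×0.2640/205) = 0.03079 and √(0.7020×0.2980/1096) = 0.01382.
Because the samples are independent, SE_diff = √(0.03079² + 0.01382²) = 0.03375.
Using z* = 1.645 for 90%, ME = 1.645 × 0.03375 = 0.05552.
p̂₁ − p̂₂ = 0.0340; interval 0.0340 ± 0.05552 gives (-0.022, 0.090).

(-0.022, 0.090)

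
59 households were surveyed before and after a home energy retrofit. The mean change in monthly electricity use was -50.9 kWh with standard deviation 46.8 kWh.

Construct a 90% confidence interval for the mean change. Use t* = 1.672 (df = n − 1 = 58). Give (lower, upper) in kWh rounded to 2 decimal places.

Paired design: SE = s_d/√n = 46.8/√59 = 6.0928.
t* = 1.672; margin of error = 1.672 × 6.0928 = 10.1872.
-50.9 ± 10.1872 → (-61.09, -40.71).

(-61.09, -40.71)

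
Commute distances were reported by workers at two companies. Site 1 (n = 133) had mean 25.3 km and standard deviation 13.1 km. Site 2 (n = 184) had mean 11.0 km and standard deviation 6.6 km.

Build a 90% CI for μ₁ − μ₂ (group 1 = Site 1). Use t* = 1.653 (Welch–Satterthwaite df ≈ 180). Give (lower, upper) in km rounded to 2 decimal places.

SE₁ = s₁/√n₁ = 13.1/√133 = 1.1359; SE₂ = 6.6/√184 = 0.4866.
Independent samples, unequal variances: SE_diff = √(SE₁² + SE₂²) = √(1.29026881 + 0.23677956) = 1.2357.
t* = 1.653, so margin of error = 1.653 × 1.2357 = 2.0426.
Difference in means = 25.3 − 11.0 = 14.3000.
14.3000 ± 2.0426 → (12.26, 16.34).

(12.26, 16.34)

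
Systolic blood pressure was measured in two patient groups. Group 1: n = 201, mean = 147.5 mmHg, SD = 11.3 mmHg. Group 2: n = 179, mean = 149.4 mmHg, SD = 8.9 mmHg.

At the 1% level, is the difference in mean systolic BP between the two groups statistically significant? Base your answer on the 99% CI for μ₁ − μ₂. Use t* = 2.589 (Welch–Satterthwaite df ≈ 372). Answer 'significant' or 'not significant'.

SE₁ = s₁/√n₁ = 11.3/√201 = 0.7970; SE₂ = 8.9/√179 = 0.6652.
Independent samples, unequal variances: SE_diff = √(SE₁² + SE₂²) = √(0.635209 + 0.44249104) = 1.0381.
t* = 2.589, so margin of error = 2.589 × 1.0381 = 2.6876.
Difference in means = 147.5 − 149.4 = -1.9000.
-1.9000 ± 2.6876 → (-4.5876, 0.7876).
The interval (-4.5876, 0.7876) contains 0, so the difference is not significant.

not significant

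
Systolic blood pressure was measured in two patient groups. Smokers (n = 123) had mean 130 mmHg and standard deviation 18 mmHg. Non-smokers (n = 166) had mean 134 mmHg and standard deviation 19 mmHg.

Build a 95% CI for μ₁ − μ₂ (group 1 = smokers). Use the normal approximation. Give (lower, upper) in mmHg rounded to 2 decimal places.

(-8.30, 0.30)

Standard errors of each mean: 18/√123 = 1.6230 and 19/√166 = 1.4747.
SE(x̄₁ − x̄₂) = √(1.6230² + 1.4747²) = 2.1929 for independent samples with unequal variances.
With z* = 1.960, the margin is 1.960 × 2.1929 = 4.2981.
x̄₁ − x̄₂ = 130 − 134 = -4.0000; the interval is -4.0000 ± 4.2981 = (-8.30, 0.30).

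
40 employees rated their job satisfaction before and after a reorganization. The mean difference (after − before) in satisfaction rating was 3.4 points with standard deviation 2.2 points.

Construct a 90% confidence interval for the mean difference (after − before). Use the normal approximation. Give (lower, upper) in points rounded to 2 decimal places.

(2.83, 3.97)

Paired design: SE = s_d/√n = 2.2/√40 = 0.3479.
z* = 1.645; margin of error = 1.645 × 0.3479 = 0.5723.
3.4 ± 0.5723 → (2.83, 3.97).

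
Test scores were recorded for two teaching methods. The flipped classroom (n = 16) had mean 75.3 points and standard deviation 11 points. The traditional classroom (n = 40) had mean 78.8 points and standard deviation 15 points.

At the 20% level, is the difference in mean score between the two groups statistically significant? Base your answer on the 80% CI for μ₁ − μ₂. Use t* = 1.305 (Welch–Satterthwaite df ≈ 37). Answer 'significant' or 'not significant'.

SE₁ = s₁/√n₁ = 11/√16 = 2.7500; SE₂ = 15/√40 = 2.3717.
Independent samples, unequal variances: SE_diff = √(SE₁² + SE₂²) = √(7.5625 + 5.62496089) = 3.6315.
t* = 1.305, so margin of error = 1.305 × 3.6315 = 4.7391.
Difference in means = 75.3 − 78.8 = -3.5000.
-3.5000 ± 4.7391 → (-8.2391, 1.2391).
The interval (-8.2391, 1.2391) contains 0, so the difference is not significant.

not significant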